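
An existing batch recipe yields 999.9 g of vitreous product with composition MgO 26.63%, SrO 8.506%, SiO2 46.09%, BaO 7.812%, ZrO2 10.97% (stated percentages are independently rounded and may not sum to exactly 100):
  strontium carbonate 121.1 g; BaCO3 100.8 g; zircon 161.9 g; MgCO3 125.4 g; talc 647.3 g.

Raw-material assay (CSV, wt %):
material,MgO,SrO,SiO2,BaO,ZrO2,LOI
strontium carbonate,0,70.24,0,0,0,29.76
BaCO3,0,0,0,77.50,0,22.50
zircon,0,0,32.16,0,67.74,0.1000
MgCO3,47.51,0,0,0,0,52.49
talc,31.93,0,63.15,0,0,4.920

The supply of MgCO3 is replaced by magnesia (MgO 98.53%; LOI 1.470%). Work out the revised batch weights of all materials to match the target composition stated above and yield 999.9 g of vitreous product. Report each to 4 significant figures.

Working values are shown with 4-significant-digit rounding between the steps — each numeric step keeps full precision throughout. Exactly one rounding lands on every reported result — derived quantities are re-derived from the weighed amounts per 999.9 g of glass in exact precision (five oxide percentages, yield, net glass mass, ignition loss, totals) precisely as stated by problem or answer.
Oxide mass targets, per 999.9 g vitreous product:
  MgO: 26.63% × 999.9 = 266.3 g
  SrO: 8.506% × 999.9 = 85.05 g
  SiO2: 46.09% × 999.9 = 460.9 g
  BaO: 7.812% × 999.9 = 78.11 g
  ZrO2: 10.97% × 999.9 = 109.7 g
Checking each oxide sum using the reported weights, for the quoted basis mass (delivered sums recover each target once rounding is allowed for):
  MgO: 60.48·0.9853 + 647.3·0.3193 = 266.3 g (target 266.3 g)
  SrO: 121.1·0.7024 = 85.06 g (target 85.05 g)
  SiO2: 161.9·0.3216 + 647.3·0.6315 = 460.8 g (target 460.9 g)
  BaO: 100.8·0.7750 = 78.12 g (target 78.11 g)
  ZrO2: 161.9·0.6774 = 109.7 g (target 109.7 g)
The glass-mass cross-check: whole batch net of LOI = 1000 g (the Σ of target masses is 1000 g; the stated basis being 999.9 g — a pure rounding effect).
Summing the batch: Σ batch = 1092 g; loss to ignition Σ batch·LOI = 91.62 g; yield, glass over the total, = 91.61%.

Revised batch per 999.9 g vitreous product:
  strontium carbonate: 121.1 g
  BaCO3: 100.8 g
  zircon: 161.9 g
  magnesia: 60.48 g
  talc: 647.3 g
Total batch = 1092 g; LOI loss = 91.62 g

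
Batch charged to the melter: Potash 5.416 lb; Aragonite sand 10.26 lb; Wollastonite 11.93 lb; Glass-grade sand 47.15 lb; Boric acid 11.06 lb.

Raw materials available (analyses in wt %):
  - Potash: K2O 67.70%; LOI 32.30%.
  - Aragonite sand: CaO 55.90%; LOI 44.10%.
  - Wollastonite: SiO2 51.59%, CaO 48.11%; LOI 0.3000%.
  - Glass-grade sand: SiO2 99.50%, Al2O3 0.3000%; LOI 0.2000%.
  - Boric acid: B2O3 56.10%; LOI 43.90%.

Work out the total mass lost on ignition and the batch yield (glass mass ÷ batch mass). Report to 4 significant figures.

Exact precision is held throughout; rounding to four significant figures applies to each intermediate as printed — each reported number takes just one rounding. Derived quantities, including yield, ignition loss, the totals, net glass mass, the five compositions, are recomputed from the weighed amounts at 74.56 lb of glass at full precision, as set out in the problem or the answer.
Loss on ignition, line by line:
  Potash: 5.416 × 0.3230 = 1.749 lb
  Aragonite sand: 10.26 × 0.4410 = 4.525 lb
  Wollastonite: 11.93 × 0.003000 = 0.03579 lb
  Glass-grade sand: 47.15 × 0.002000 = 0.09430 lb
  Boric acid: 11.06 × 0.4390 = 4.855 lb
Total LOI = 11.26 lb
Glass = batch − LOI = 85.82 − 11.26 = 74.56 lb

LOI loss = 11.26 lb; glass = 74.56 lb; yield = 86.88%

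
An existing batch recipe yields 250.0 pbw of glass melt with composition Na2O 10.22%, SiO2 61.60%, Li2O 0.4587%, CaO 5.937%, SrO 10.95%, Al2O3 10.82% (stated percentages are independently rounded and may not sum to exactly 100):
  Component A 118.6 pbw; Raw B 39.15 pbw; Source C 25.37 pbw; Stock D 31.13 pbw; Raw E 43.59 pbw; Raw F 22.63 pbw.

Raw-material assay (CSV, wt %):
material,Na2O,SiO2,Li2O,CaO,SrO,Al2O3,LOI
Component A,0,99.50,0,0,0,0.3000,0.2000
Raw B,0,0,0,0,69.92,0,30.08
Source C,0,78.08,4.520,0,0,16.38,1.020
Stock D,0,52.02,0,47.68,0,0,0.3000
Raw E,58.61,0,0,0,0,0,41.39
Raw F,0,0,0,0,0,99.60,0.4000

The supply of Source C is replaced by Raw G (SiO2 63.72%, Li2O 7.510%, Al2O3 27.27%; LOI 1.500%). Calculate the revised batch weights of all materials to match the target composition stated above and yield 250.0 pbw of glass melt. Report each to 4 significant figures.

The intermediate values are printed, with 4-significant-figure rounding, at each printed step — all internal work maintains full float precision in every operation — a single rounding finalizes each reported number; all derived quantities, which include the six compositions, glass mass, the totals, ignition loss, the yield, are computed at exact precision, precisely as stated by the question or the answer, using the weight values on 250.0 pbw of glass.
Target masses of each oxide per 250.0 pbw glass melt:
  Na2O: 10.22% × 250.0 = 25.55 pbw
  SiO2: 61.60% × 250.0 = 154.0 pbw
  Li2O: 0.4587% × 250.0 = 1.147 pbw
  CaO: 5.937% × 250.0 = 14.84 pbw
  SrO: 10.95% × 250.0 = 27.38 pbw
  Al2O3: 10.82% × 250.0 = 27.05 pbw
Verifying the oxide balance applying the batch weights above, per the basis as stated (delivered sums recover each target up to rounding of the answer):
  Na2O: 43.59·0.5861 = 25.55 pbw (target 25.55 pbw)
  SiO2: 128.7·0.9950 + 15.27·0.6372 + 31.13·0.5202 = 154.0 pbw (target 154.0 pbw)
  Li2O: 15.27·0.07510 = 1.147 pbw (target 1.147 pbw)
  CaO: 31.13·0.4768 = 14.84 pbw (target 14.84 pbw)
  SrO: 39.15·0.6992 = 27.37 pbw (target 27.38 pbw)
  Al2O3: 128.7·0.003000 + 15.27·0.2727 + 22.59·0.9960 = 27.05 pbw (target 27.05 pbw)
Glass mass check: Σ batch − LOI loss = 249.9 pbw (targets for the oxides total 250.0 pbw; with the basis standing at 250.0 pbw — gaps are rounding artifacts).
Batch grand total — Σ batch = 280.4 pbw; the LOI term Σ batch·LOI equals 30.49 pbw; yield: glass divided by total = 89.13%.

Revised batch per 250.0 pbw glass melt:
  Component A: 128.7 pbw
  Raw B: 39.15 pbw
  Raw G: 15.27 pbw
  Stock D: 31.13 pbw
  Raw E: 43.59 pbw
  Raw F: 22.59 pbw
Total batch = 280.4 pbw; LOI loss = 30.49 pbw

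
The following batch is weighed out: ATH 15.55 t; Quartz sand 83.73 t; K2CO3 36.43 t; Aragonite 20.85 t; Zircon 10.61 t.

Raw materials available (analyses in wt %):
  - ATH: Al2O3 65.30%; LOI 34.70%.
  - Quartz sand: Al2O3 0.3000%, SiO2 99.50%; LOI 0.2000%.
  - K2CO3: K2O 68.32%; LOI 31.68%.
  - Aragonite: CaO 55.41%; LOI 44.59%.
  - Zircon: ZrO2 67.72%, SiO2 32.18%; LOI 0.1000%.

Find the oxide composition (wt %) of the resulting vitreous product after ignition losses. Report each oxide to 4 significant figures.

Each numeric step maintains full float precision all the way through; values along the way are shown rounded to four significant figures on the page; each reported value carries a single rounding. Derived quantities, which include yield, LOI, net glass mass, the totals, the five compositions, are re-derived at full precision, as given in question or answer, starting from the weights at 140.8 t of glass.
Oxide masses out of the charge:
  ZrO2: 10.61·0.6772 = 7.185 t
  Al2O3: 15.55·0.6530 + 83.73·0.003000 = 10.41 t
  SiO2: 83.73·0.9950 + 10.61·0.3218 = 86.73 t
  K2O: 36.43·0.6832 = 24.89 t
  CaO: 20.85·0.5541 = 11.55 t
LOI: 15.55·0.3470 + 83.73·0.002000 + 36.43·0.3168 + 20.85·0.4459 + 10.61·0.001000 = 26.41 t
Resulting glass, batch − LOI: 167.2 − 26.41 = 140.8 t (= Σ oxide masses)
each wt % is 100 × oxide ÷ glass

Glass mass = 140.8 t (batch 167.2 − LOI 26.41).
Composition: ZrO2 5.105%, Al2O3 7.392%, SiO2 61.61%, K2O 17.68%, CaO 8.208%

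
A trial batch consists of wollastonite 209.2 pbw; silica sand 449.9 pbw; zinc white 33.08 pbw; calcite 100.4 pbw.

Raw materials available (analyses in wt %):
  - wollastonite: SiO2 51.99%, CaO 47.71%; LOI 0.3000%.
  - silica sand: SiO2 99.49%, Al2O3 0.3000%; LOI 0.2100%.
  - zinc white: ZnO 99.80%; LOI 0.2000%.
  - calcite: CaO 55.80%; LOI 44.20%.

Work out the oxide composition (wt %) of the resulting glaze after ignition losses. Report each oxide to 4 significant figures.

Each numeric step carries full precision at all times — mid-chain values are displayed (rounded to 4 significant digits) on the page — a single rounding completes each reported result. Derived quantities, including ignition loss, totals, four oxide percentages, net glass mass, yield, are rebuilt using the weight values at 746.6 pbw of glass at exact precision as they appear in either problem or answer.
Oxide masses out of the charge:
  ZnO: 33.08·0.9980 = 33.01 pbw
  SiO2: 209.2·0.5199 + 449.9·0.9949 = 556.4 pbw
  CaO: 209.2·0.4771 + 100.4·0.5580 = 155.8 pbw
  Al2O3: 449.9·0.003000 = 1.350 pbw
LOI: 209.2·0.003000 + 449.9·0.002100 + 33.08·0.002000 + 100.4·0.4420 = 46.02 pbw
batch − LOI leaves glass = 792.6 − 46.02 = 746.6 pbw (consistent with Σ oxide mass)
oxide / glass × 100 gives the wt %

Glass mass = 746.6 pbw (batch 792.6 − LOI 46.02).
Composition: ZnO 4.422%, SiO2 74.52%, CaO 20.87%, Al2O3 0.1808%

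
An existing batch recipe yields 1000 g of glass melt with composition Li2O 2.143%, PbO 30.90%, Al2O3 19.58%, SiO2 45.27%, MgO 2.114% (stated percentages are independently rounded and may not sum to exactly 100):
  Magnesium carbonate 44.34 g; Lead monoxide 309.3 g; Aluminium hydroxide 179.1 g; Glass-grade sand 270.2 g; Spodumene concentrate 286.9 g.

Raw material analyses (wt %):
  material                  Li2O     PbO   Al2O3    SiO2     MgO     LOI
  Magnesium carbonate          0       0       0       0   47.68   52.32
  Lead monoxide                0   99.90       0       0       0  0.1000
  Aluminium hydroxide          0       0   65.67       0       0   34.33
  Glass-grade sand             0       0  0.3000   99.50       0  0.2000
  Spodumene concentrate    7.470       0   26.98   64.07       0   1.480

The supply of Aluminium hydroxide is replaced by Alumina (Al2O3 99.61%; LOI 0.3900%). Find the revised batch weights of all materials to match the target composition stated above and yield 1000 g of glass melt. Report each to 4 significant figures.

Revised batch per 1000 g glass melt:
  Magnesium carbonate: 44.34 g
  Lead monoxide: 309.3 g
  Alumina: 118.0 g
  Glass-grade sand: 270.2 g
  Spodumene concentrate: 286.9 g
Total batch = 1029 g; LOI loss = 28.75 g

The whole derivation carries full float precision from start to finish — in-progress results are printed rounded off to 4 significant digits when written out. Each reported result is rounded just once. Derived quantities, which include totals, the five compositions, net glass mass, LOI, the yield, are computed in exact precision, exactly as shown in the problem or the answer, from the weighed amounts per 1000 g of glass.
Target oxide masses per 1000 g glass melt:
  Li2O: 2.143% × 1000 = 21.43 g
  PbO: 30.90% × 1000 = 309.0 g
  Al2O3: 19.58% × 1000 = 195.8 g
  SiO2: 45.27% × 1000 = 452.7 g
  MgO: 2.114% × 1000 = 21.14 g
Checking each oxide sum applying the batch weights above, relative to the basis at hand (summed amounts equal target values net of answer rounding effects):
  Li2O: 286.9·0.07470 = 21.43 g (target 21.43 g)
  PbO: 309.3·0.9990 = 309.0 g (target 309.0 g)
  Al2O3: 118.0·0.9961 + 270.2·0.003000 + 286.9·0.2698 = 195.8 g (target 195.8 g)
  SiO2: 270.2·0.9950 + 286.9·0.6407 = 452.7 g (target 452.7 g)
  MgO: 44.34·0.4768 = 21.14 g (target 21.14 g)
The glass-mass cross-check: the batch minus its LOI: 1000 g (per-oxide target masses sum to 1000 g; against the stated basis, 1000 g — deltas are rounding alone).
Adding the batch up: Σ batch = 1029 g; LOI loss = Σ batch·LOI = 28.75 g; yield, glass over the total, = 97.20%.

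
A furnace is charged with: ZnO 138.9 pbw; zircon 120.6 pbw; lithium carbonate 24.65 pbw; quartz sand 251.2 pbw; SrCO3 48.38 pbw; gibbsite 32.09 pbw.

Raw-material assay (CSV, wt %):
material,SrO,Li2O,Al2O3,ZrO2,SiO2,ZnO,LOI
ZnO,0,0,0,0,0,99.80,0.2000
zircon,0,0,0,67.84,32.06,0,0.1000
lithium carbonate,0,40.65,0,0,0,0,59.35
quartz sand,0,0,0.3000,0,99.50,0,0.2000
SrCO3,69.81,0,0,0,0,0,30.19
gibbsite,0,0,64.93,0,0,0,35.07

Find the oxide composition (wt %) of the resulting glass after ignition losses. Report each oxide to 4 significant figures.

The whole derivation carries exact precision end to end; intermediates are displayed with 4-significant-digit rounding within the worked lines; exactly one rounding goes into each reported value — all derived quantities (the six compositions, ignition loss, the totals, the yield, glass mass) are recomputed using the weight values on 574.4 pbw of glass in full float precision as written in the problem or the answer.
What the batch supplies per oxide:
  SrO: 48.38·0.6981 = 33.77 pbw
  Li2O: 24.65·0.4065 = 10.02 pbw
  Al2O3: 251.2·0.003000 + 32.09·0.6493 = 21.59 pbw
  ZrO2: 120.6·0.6784 = 81.82 pbw
  SiO2: 120.6·0.3206 + 251.2·0.9950 = 288.6 pbw
  ZnO: 138.9·0.9980 = 138.6 pbw
LOI: 138.9·0.002000 + 120.6·0.001000 + 24.65·0.5935 + 251.2·0.002000 + 48.38·0.3019 + 32.09·0.3507 = 41.39 pbw
Glass = total batch minus LOI = 615.8 − 41.39 = 574.4 pbw (equal to the oxide-mass sum)
each wt % is 100 × oxide ÷ glass

Glass mass = 574.4 pbw (batch 615.8 − LOI 41.39).
Composition: SrO 5.880%, Li2O 1.744%, Al2O3 3.758%, ZrO2 14.24%, SiO2 50.24%, ZnO 24.13%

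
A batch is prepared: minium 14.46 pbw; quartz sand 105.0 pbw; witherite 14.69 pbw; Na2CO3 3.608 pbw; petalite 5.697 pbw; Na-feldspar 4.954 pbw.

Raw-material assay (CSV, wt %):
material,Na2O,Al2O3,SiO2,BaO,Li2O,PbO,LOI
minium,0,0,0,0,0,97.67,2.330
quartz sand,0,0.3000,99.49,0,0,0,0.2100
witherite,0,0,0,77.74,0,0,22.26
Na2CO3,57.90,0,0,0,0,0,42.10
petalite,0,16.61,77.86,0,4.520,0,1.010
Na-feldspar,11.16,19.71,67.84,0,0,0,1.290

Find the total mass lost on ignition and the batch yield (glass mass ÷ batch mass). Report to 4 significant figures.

All arithmetic keeps exact precision at all times. Values along the way are displayed, rounded to four significant digits, between the steps. Every reported result includes exactly one rounding; derived quantities are computed from the batch weights per 142.9 pbw of glass in full float precision (the six compositions, the totals, net glass mass, ignition loss, the yield) precisely as stated by the problem or the answer.
Material-by-material LOI:
  minium: 14.46 × 0.02330 = 0.3369 pbw
  quartz sand: 105.0 × 0.002100 = 0.2205 pbw
  witherite: 14.69 × 0.2226 = 3.270 pbw
  Na2CO3: 3.608 × 0.4210 = 1.519 pbw
  petalite: 5.697 × 0.01010 = 0.05754 pbw
  Na-feldspar: 4.954 × 0.01290 = 0.06391 pbw
Total LOI = 5.468 pbw
Glass = batch − LOI = 148.4 − 5.468 = 142.9 pbw

LOI loss = 5.468 pbw; glass = 142.9 pbw; yield = 96.32%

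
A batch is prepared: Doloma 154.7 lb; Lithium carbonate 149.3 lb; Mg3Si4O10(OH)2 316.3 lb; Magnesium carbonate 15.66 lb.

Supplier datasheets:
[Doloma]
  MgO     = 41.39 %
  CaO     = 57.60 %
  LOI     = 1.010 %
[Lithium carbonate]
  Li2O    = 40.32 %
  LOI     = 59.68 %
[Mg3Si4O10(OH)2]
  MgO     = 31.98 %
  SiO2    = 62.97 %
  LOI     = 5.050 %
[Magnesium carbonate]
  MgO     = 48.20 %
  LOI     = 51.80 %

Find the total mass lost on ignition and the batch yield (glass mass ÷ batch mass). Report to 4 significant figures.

The intermediate values are shown with 4-significant-digit rounding as written. All arithmetic holds exact precision at every stage — every reported result undergoes a single rounding — the derived quantities are carried in exact precision (net glass mass, the totals, ignition loss, the yield, the four compositions) from the batch weights for 521.2 lb of glass, exactly as printed in either problem or answer.
Ignition loss by material:
  Doloma: 154.7 × 0.01010 = 1.562 lb
  Lithium carbonate: 149.3 × 0.5968 = 89.10 lb
  Mg3Si4O10(OH)2: 316.3 × 0.05050 = 15.97 lb
  Magnesium carbonate: 15.66 × 0.5180 = 8.112 lb
Total LOI = 114.7 lb
Glass = batch − LOI = 636.0 − 114.7 = 521.2 lb

LOI loss = 114.7 lb; glass = 521.2 lb; yield = 81.96%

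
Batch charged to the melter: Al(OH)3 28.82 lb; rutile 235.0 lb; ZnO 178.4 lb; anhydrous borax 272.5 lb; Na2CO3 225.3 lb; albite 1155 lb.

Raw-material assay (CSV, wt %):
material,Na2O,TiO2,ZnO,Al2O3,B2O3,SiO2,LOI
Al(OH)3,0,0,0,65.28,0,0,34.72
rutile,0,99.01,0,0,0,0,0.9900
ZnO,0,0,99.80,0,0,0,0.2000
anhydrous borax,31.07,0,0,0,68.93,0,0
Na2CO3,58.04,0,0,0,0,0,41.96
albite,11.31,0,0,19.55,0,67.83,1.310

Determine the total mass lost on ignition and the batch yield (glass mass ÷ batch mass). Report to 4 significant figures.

All arithmetic maintains exact precision through every step; working values are shown with 4-significant-digit rounding across the worked steps; every reported result receives exactly one rounding — derived quantities (six oxide percentages, LOI, the totals, the yield, net glass mass) are re-derived at exact precision from the batch weights on 1973 lb of glass as set out in the problem or the answer.
Loss on ignition, line by line:
  Al(OH)3: 28.82 × 0.3472 = 10.01 lb
  rutile: 235.0 × 0.009900 = 2.327 lb
  ZnO: 178.4 × 0.002000 = 0.3568 lb
  anhydrous borax: 272.5 × 0 = 0 lb
  Na2CO3: 225.3 × 0.4196 = 94.54 lb
  albite: 1155 × 0.01310 = 15.13 lb
Total LOI = 122.4 lb
Glass = batch − LOI = 2095 − 122.4 = 1973 lb

LOI loss = 122.4 lb; glass = 1973 lb; yield = 94.16%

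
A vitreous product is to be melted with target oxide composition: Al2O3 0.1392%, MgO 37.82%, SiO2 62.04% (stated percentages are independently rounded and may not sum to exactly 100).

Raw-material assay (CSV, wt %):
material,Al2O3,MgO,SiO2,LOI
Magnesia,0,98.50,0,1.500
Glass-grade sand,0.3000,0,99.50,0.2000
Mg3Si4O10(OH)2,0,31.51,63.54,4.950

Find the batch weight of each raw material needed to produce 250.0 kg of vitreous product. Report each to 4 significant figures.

Working values are displayed, rounded to four significant digits, in the working; each numeric step keeps exact precision from start to finish. Each reported figure includes exactly one rounding. All derived quantities (glass mass, the three compositions, totals, LOI, the yield) are recomputed from the weighed amounts at 250.0 kg of glass in full float precision, exactly as printed in the problem or answer text.
Oxide-by-oxide targets in 250.0 kg vitreous product:
  Al2O3: 0.1392% × 250.0 = 0.3480 kg
  MgO: 37.82% × 250.0 = 94.55 kg
  SiO2: 62.04% × 250.0 = 155.1 kg
Sums-versus-targets review with the batch weights as given, on the stated basis (delivered sums recover each target exact up to rounding of places):
  Al2O3: 116.0·0.003000 = 0.3480 kg (target 0.3480 kg)
  MgO: 76.01·0.9850 + 62.45·0.3151 = 94.55 kg (target 94.55 kg)
  SiO2: 116.0·0.9950 + 62.45·0.6354 = 155.1 kg (target 155.1 kg)
Auditing the glass mass value: Σ batch − LOI loss = 250.0 kg (the Σ of target masses is 250.0 kg; with the basis standing at 250.0 kg — any gap is answer rounding).
Whole-batch sum: Σ batch = 254.5 kg; the LOI term Σ batch·LOI equals 4.463 kg; as yield: glass ÷ batch → 98.25%.

Batch per 250.0 kg vitreous product:
  Magnesia: 76.01 kg
  Glass-grade sand: 116.0 kg
  Mg3Si4O10(OH)2: 62.45 kg
Total batch = 254.5 kg; LOI loss = 4.463 kg; yield = 98.25%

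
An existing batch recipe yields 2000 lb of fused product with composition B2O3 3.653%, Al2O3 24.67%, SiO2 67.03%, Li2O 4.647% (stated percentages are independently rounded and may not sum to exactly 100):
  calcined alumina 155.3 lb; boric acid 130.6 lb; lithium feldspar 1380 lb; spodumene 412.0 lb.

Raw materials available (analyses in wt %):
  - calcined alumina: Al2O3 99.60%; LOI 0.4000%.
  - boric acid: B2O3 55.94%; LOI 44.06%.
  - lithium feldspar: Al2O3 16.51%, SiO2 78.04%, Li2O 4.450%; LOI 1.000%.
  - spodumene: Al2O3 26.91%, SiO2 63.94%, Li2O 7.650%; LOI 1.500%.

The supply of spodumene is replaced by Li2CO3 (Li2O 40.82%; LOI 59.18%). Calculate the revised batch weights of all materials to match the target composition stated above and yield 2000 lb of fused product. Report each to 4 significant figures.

Each numeric step maintains full float precision in every operation — values along the way are printed with 4-significant-figure rounding between the steps — each reported figure includes exactly one rounding — all derived quantities (LOI, totals, yield, net glass mass, the four compositions) are rebuilt in full float precision from the batch weights per 2000 lb of glass, exactly as printed in either problem or answer.
Target oxide masses per 2000 lb fused product:
  B2O3: 3.653% × 2000 = 73.06 lb
  Al2O3: 24.67% × 2000 = 493.4 lb
  SiO2: 67.03% × 2000 = 1341 lb
  Li2O: 4.647% × 2000 = 92.94 lb
Sums-versus-targets review using the reported weights, per the basis as stated (delivered sums recover each target net of answer rounding effects):
  B2O3: 130.6·0.5594 = 73.06 lb (target 73.06 lb)
  Al2O3: 210.6·0.9960 + 1718·0.1651 = 493.4 lb (target 493.4 lb)
  SiO2: 1718·0.7804 = 1341 lb (target 1341 lb)
  Li2O: 1718·0.04450 + 40.41·0.4082 = 92.95 lb (target 92.94 lb)
Auditing the glass mass value: total batch − LOI = 2000 lb (per-oxide target masses sum to 2000 lb; the stated basis being 2000 lb — rounding explains the deltas).
Total batch = Σ batch = 2100 lb; Σ batch·LOI gives LOI loss = 99.48 lb; yield, glass over the total, = 95.26%.

Revised batch per 2000 lb fused product:
  calcined alumina: 210.6 lb
  boric acid: 130.6 lb
  lithium feldspar: 1718 lb
  Li2CO3: 40.41 lb
Total batch = 2100 lb; LOI loss = 99.48 lb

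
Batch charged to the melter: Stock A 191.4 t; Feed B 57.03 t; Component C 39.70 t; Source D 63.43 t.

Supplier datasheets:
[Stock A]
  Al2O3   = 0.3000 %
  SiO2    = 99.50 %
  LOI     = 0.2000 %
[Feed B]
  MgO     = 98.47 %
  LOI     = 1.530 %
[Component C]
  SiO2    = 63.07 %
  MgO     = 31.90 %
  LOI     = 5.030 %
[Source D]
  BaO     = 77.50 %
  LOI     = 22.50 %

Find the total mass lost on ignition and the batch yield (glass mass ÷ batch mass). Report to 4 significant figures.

Mid-chain values are printed (rounded to 4 significant digits) between the steps. Each numeric step holds full precision from first step to last. Each reported result is rounded once only; the derived quantities are rebuilt at full float precision (net glass mass, ignition loss, the totals, yield, four oxide percentages) from the weighed amounts per 334.0 t of glass as written in the problem or answer text.
Material-by-material LOI:
  Stock A: 191.4 × 0.002000 = 0.3828 t
  Feed B: 57.03 × 0.01530 = 0.8726 t
  Component C: 39.70 × 0.05030 = 1.997 t
  Source D: 63.43 × 0.2250 = 14.27 t
Total LOI = 17.52 t
Glass = batch − LOI = 351.6 − 17.52 = 334.0 t

LOI loss = 17.52 t; glass = 334.0 t; yield = 95.02%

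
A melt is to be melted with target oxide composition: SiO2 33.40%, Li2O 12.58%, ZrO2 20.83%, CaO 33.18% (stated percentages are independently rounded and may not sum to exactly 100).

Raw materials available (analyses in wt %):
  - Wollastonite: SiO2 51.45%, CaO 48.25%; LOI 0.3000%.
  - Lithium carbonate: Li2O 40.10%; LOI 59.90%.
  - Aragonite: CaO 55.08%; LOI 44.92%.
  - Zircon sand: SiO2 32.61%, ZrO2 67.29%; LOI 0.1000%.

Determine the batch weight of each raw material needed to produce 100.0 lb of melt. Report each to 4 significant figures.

Batch per 100.0 lb melt:
  Wollastonite: 45.30 lb
  Lithium carbonate: 31.37 lb
  Aragonite: 20.56 lb
  Zircon sand: 30.96 lb
Total batch = 128.2 lb; LOI loss = 28.19 lb; yield = 78.01%

Intermediates appear (rounded to four significant figures) in the printout — each numeric step maintains exact precision at each step. Each reported figure is rounded a single time; derived quantities are carried from the weighed amounts per 100.0 lb of glass at full precision (the four compositions, ignition loss, totals, glass mass, the yield) as quoted within the question or the answer.
Target masses of each oxide per 100.0 lb melt:
  SiO2: 33.40% × 100.0 = 33.40 lb
  Li2O: 12.58% × 100.0 = 12.58 lb
  ZrO2: 20.83% × 100.0 = 20.83 lb
  CaO: 33.18% × 100.0 = 33.18 lb
Mass-balance tally per oxide given the weights on record, on the stated basis (target by target, the sums agree once rounding is allowed for):
  SiO2: 45.30·0.5145 + 30.96·0.3261 = 33.40 lb (target 33.40 lb)
  Li2O: 31.37·0.4010 = 12.58 lb (target 12.58 lb)
  ZrO2: 30.96·0.6729 = 20.83 lb (target 20.83 lb)
  CaO: 45.30·0.4825 + 20.56·0.5508 = 33.18 lb (target 33.18 lb)
Consistency of the glass mass: whole batch net of LOI = 100.0 lb (per-oxide target masses sum to 99.99 lb; the stated basis being 100.0 lb — gaps are rounding artifacts).
Total batch = Σ batch = 128.2 lb; the LOI term Σ batch·LOI equals 28.19 lb; the yield ratio, glass ÷ batch: 78.01%.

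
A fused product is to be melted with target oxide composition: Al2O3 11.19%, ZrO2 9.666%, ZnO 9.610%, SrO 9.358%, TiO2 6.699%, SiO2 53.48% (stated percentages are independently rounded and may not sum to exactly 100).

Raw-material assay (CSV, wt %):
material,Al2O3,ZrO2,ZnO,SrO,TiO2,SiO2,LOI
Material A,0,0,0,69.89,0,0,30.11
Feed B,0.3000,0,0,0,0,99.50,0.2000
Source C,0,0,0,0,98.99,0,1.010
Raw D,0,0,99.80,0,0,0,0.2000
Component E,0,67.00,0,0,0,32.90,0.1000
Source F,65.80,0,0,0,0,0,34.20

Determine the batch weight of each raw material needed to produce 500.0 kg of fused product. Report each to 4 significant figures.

Batch per 500.0 kg fused product:
  Material A: 66.95 kg
  Feed B: 244.9 kg
  Source C: 33.84 kg
  Raw D: 48.15 kg
  Component E: 72.13 kg
  Source F: 83.91 kg
Total batch = 549.9 kg; LOI loss = 49.86 kg; yield = 90.93%

Values along the way are printed (rounded to 4 significant digits) at each printed step — the whole derivation keeps exact precision end to end — each reported number takes exactly one rounding; derived quantities, which include LOI, totals, the yield, glass mass, six oxide percentages, are computed at full precision, precisely as stated by either problem or answer, starting from the weights for 500.0 kg of glass.
Target oxide masses per 500.0 kg fused product:
  Al2O3: 11.19% × 500.0 = 55.95 kg
  ZrO2: 9.666% × 500.0 = 48.33 kg
  ZnO: 9.610% × 500.0 = 48.05 kg
  SrO: 9.358% × 500.0 = 46.79 kg
  TiO2: 6.699% × 500.0 = 33.49 kg
  SiO2: 53.48% × 500.0 = 267.4 kg
Oxide-by-oxide audit on the weights just shown, for the quoted basis mass (target by target, the sums agree net of answer rounding effects):
  Al2O3: 244.9·0.003000 + 83.91·0.6580 = 55.95 kg (target 55.95 kg)
  ZrO2: 72.13·0.6700 = 48.33 kg (target 48.33 kg)
  ZnO: 48.15·0.9980 = 48.05 kg (target 48.05 kg)
  SrO: 66.95·0.6989 = 46.79 kg (target 46.79 kg)
  TiO2: 33.84·0.9899 = 33.50 kg (target 33.49 kg)
  SiO2: 244.9·0.9950 + 72.13·0.3290 = 267.4 kg (target 267.4 kg)
Glass-mass closure: Σ batch − LOI loss = 500.0 kg (summing oxide targets gives 500.0 kg; basis as stated: 500.0 kg — gaps are rounding artifacts).
Total batch = Σ batch = 549.9 kg; LOI removed, Σ of batch·LOI: 49.86 kg; yield: glass divided by total = 90.93%.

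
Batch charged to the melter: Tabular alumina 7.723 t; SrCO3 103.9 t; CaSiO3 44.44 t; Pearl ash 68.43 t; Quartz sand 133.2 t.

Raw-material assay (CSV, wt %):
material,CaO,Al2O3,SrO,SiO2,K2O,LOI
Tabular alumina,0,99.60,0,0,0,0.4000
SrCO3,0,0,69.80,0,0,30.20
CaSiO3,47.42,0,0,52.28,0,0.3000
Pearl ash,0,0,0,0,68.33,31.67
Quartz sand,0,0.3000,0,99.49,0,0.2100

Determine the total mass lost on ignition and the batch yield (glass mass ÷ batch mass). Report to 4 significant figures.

All internal work carries full precision all the way through. Values along the way are printed, rounded to four significant figures, in the working. Every reported value takes exactly one rounding; all derived quantities, which include LOI, five oxide percentages, yield, glass mass, totals, are rebuilt at exact precision, as written in the problem or answer text, starting from the weights per 304.2 t of glass.
Per-material ignition loss:
  Tabular alumina: 7.723 × 0.004000 = 0.03089 t
  SrCO3: 103.9 × 0.3020 = 31.38 t
  CaSiO3: 44.44 × 0.003000 = 0.1333 t
  Pearl ash: 68.43 × 0.3167 = 21.67 t
  Quartz sand: 133.2 × 0.002100 = 0.2797 t
Total LOI = 53.49 t
Glass = batch − LOI = 357.7 − 53.49 = 304.2 t

LOI loss = 53.49 t; glass = 304.2 t; yield = 85.04%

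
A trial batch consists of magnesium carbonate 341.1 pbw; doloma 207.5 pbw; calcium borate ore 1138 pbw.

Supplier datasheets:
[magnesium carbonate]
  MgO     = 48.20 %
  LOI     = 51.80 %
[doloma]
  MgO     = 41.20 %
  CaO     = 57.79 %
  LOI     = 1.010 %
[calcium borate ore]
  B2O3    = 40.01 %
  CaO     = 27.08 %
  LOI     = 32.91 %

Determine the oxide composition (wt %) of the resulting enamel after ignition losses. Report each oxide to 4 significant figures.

The working math holds exact precision all the way through; values along the way appear with 4-significant-figure rounding on the page; a single rounding produces every reported number; the derived quantities, which include the three compositions, totals, glass mass, LOI, yield, are recomputed at full float precision, as quoted within the question or the answer, using the weight values at 1133 pbw of glass.
Mass of each oxide from the mix:
  B2O3: 1138·0.4001 = 455.3 pbw
  MgO: 341.1·0.4820 + 207.5·0.4120 = 249.9 pbw
  CaO: 207.5·0.5779 + 1138·0.2708 = 428.1 pbw
LOI: 341.1·0.5180 + 207.5·0.01010 + 1138·0.3291 = 553.3 pbw
batch − LOI leaves glass = 1687 − 553.3 = 1133 pbw (matching Σ of the oxides)
wt % = 100 × oxide mass / glass mass

Glass mass = 1133 pbw (batch 1687 − LOI 553.3).
Composition: B2O3 40.18%, MgO 22.05%, CaO 37.77%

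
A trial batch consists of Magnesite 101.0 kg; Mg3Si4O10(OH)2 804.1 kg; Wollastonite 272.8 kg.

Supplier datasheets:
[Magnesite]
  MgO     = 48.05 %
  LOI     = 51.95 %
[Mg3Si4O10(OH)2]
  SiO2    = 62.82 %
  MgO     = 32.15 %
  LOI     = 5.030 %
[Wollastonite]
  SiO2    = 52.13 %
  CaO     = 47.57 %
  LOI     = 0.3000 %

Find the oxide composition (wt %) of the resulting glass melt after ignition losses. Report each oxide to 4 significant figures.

Glass mass = 1084 kg (batch 1178 − LOI 93.73).
Composition: SiO2 59.71%, CaO 11.97%, MgO 28.32%

In-progress results are printed rounded to 4 significant figures in the working. All arithmetic keeps exact precision through the solve. Every reported value receives exactly one rounding — all derived quantities are computed starting from the weights at 1084 kg of glass in full precision (the three compositions, the totals, yield, net glass mass, ignition loss), as they appear in the problem or the answer.
Oxide-by-oxide delivered mass:
  SiO2: 804.1·0.6282 + 272.8·0.5213 = 647.3 kg
  CaO: 272.8·0.4757 = 129.8 kg
  MgO: 101.0·0.4805 + 804.1·0.3215 = 307.0 kg
LOI: 101.0·0.5195 + 804.1·0.05030 + 272.8·0.003000 = 93.73 kg
Resulting glass, batch − LOI: 1178 − 93.73 = 1084 kg (matching Σ of the oxides)
percent by weight: oxide/glass ×100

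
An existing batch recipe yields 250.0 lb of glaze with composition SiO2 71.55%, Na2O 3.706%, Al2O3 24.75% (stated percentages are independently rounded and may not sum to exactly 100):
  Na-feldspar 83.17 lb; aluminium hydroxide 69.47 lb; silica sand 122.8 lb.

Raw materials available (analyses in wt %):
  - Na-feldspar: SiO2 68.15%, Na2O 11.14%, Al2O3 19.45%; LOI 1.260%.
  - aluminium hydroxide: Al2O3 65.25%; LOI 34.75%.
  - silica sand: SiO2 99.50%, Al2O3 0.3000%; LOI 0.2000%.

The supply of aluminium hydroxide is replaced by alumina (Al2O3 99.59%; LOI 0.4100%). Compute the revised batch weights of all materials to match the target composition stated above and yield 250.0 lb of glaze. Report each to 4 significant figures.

Revised batch per 250.0 lb glaze:
  Na-feldspar: 83.17 lb
  alumina: 45.52 lb
  silica sand: 122.8 lb
Total batch = 251.5 lb; LOI loss = 1.480 lb

Intermediates appear with 4-significant-digit rounding at each printed step; each numeric step runs at full precision through the solve; exactly one rounding goes into every reported value. All derived quantities (the yield, ignition loss, three oxide percentages, glass mass, totals) are recomputed from the weighed amounts per 250.0 lb of glass in full precision, as quoted within question or answer.
Per-oxide target masses for 250.0 lb glaze:
  SiO2: 71.55% × 250.0 = 178.9 lb
  Na2O: 3.706% × 250.0 = 9.265 lb
  Al2O3: 24.75% × 250.0 = 61.88 lb
Mass-balance tally per oxide with the batch weights as given, at the basis given (every target is met by its sum given rounding of the digits):
  SiO2: 83.17·0.6815 + 122.8·0.9950 = 178.9 lb (target 178.9 lb)
  Na2O: 83.17·0.1114 = 9.265 lb (target 9.265 lb)
  Al2O3: 83.17·0.1945 + 45.52·0.9959 + 122.8·0.003000 = 61.88 lb (target 61.88 lb)
Auditing the glass mass value: the batch minus its LOI: 250.0 lb (oxide target masses add up to 250.0 lb; the stated basis being 250.0 lb — a pure rounding effect).
Total batch = Σ batch = 251.5 lb; LOI loss = Σ batch·LOI = 1.480 lb; as yield: glass ÷ batch → 99.41%.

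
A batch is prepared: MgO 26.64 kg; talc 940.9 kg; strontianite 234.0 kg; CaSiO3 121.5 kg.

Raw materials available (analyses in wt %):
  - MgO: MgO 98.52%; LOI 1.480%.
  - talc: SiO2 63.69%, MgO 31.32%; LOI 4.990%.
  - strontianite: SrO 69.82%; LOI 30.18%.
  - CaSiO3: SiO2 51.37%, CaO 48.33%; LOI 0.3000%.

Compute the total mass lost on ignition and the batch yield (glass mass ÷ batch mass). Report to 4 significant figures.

LOI loss = 118.3 kg; glass = 1205 kg; yield = 91.06%

The working math carries exact precision through every step; values along the way are displayed (rounded to 4 significant digits) as written — every reported number is rounded a single time. The derived quantities, which include the yield, four oxide percentages, totals, LOI, glass mass, are rebuilt in full float precision, as they appear in the question or the answer, from the weighed amounts at 1205 kg of glass.
Per-material ignition loss:
  MgO: 26.64 × 0.01480 = 0.3943 kg
  talc: 940.9 × 0.04990 = 46.95 kg
  strontianite: 234.0 × 0.3018 = 70.62 kg
  CaSiO3: 121.5 × 0.003000 = 0.3645 kg
Total LOI = 118.3 kg
Glass = batch − LOI = 1323 − 118.3 = 1205 kg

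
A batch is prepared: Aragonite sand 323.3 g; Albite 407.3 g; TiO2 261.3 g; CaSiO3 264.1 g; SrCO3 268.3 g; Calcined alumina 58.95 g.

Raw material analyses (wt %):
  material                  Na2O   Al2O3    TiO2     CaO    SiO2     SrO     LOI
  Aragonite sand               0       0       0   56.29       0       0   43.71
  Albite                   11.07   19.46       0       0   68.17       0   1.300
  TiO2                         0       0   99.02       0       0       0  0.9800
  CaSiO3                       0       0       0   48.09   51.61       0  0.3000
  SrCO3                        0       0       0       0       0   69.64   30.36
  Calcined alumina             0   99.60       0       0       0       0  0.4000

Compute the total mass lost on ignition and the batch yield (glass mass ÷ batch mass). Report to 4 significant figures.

The whole derivation keeps full float precision from start to finish; the intermediate values are printed, with 4-significant-figure rounding, at each printed step — exactly one rounding lands on every reported figure. All derived quantities are re-derived starting from the weights at 1352 g of glass at exact precision (six oxide percentages, LOI, the yield, glass mass, totals), as they appear in the question or the answer.
Ignition loss by material:
  Aragonite sand: 323.3 × 0.4371 = 141.3 g
  Albite: 407.3 × 0.01300 = 5.295 g
  TiO2: 261.3 × 0.009800 = 2.561 g
  CaSiO3: 264.1 × 0.003000 = 0.7923 g
  SrCO3: 268.3 × 0.3036 = 81.46 g
  Calcined alumina: 58.95 × 0.004000 = 0.2358 g
Total LOI = 231.7 g
Glass = batch − LOI = 1583 − 231.7 = 1352 g

LOI loss = 231.7 g; glass = 1352 g; yield = 85.37%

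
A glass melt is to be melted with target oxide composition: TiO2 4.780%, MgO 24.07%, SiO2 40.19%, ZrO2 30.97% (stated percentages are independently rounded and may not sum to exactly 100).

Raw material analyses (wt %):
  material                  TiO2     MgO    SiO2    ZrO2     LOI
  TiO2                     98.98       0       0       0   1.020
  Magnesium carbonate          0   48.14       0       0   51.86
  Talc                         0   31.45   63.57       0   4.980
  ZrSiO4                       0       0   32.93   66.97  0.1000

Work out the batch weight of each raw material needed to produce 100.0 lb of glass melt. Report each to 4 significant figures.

Intermediates are shown rounded off to 4 significant digits when written out — all internal work runs at full float precision all the way through; a single rounding completes each reported result — the derived quantities, including net glass mass, ignition loss, totals, four oxide percentages, the yield, are computed from the batch weights at 100.0 lb of glass in full float precision, as they appear in the question or the answer.
Target oxide masses per 100.0 lb glass melt:
  TiO2: 4.780% × 100.0 = 4.780 lb
  MgO: 24.07% × 100.0 = 24.07 lb
  SiO2: 40.19% × 100.0 = 40.19 lb
  ZrO2: 30.97% × 100.0 = 30.97 lb
Per-oxide balance check using the reported weights, at the basis given (delivered sums recover each target exact up to rounding of places):
  TiO2: 4.829·0.9898 = 4.780 lb (target 4.780 lb)
  MgO: 24.35·0.4814 + 39.27·0.3145 = 24.07 lb (target 24.07 lb)
  SiO2: 39.27·0.6357 + 46.24·0.3293 = 40.19 lb (target 40.19 lb)
  ZrO2: 46.24·0.6697 = 30.97 lb (target 30.97 lb)
The glass-mass cross-check: Σ batch − LOI loss = 100.0 lb (summing oxide targets gives 100.0 lb; stated basis 100.0 lb — deltas are rounding alone).
Batch total: Σ batch = 114.7 lb; Σ batch·LOI gives LOI loss = 14.68 lb; yield, glass over the total, = 87.20%.

Batch per 100.0 lb glass melt:
  TiO2: 4.829 lb
  Magnesium carbonate: 24.35 lb
  Talc: 39.27 lb
  ZrSiO4: 46.24 lb
Total batch = 114.7 lb; LOI loss = 14.68 lb; yield = 87.20%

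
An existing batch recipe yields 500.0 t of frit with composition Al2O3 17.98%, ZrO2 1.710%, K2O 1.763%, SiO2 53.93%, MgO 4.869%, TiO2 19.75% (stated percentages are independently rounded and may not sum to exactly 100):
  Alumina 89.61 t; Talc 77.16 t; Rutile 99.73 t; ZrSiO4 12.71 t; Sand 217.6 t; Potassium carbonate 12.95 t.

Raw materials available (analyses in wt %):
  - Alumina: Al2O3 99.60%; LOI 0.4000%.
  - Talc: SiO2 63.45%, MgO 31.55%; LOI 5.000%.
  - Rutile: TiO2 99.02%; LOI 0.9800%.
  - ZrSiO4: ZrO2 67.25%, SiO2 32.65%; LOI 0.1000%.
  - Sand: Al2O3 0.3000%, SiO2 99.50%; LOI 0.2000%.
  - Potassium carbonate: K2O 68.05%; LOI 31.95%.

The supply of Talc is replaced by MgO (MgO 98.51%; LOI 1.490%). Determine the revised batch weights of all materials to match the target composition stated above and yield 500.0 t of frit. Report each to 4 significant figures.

Revised batch per 500.0 t frit:
  Alumina: 89.46 t
  MgO: 24.71 t
  Rutile: 99.73 t
  ZrSiO4: 12.71 t
  Sand: 266.8 t
  Potassium carbonate: 12.95 t
Total batch = 506.4 t; LOI loss = 6.387 t

Mid-chain values appear, with 4-significant-figure rounding, within the worked lines. All internal work carries exact precision in all steps; each reported number carries a single rounding — the derived quantities are computed using the weight values at 500.0 t of glass in exact precision (glass mass, six oxide percentages, the yield, totals, ignition loss) exactly as printed in problem or answer.
Target oxide masses per 500.0 t frit:
  Al2O3: 17.98% × 500.0 = 89.90 t
  ZrO2: 1.710% × 500.0 = 8.550 t
  K2O: 1.763% × 500.0 = 8.815 t
  SiO2: 53.93% × 500.0 = 269.6 t
  MgO: 4.869% × 500.0 = 24.34 t
  TiO2: 19.75% × 500.0 = 98.75 t
Sums-versus-targets review per the reported batch figures, under the basis named above (summed amounts equal target values exact up to rounding of places):
  Al2O3: 89.46·0.9960 + 266.8·0.003000 = 89.90 t (target 89.90 t)
  ZrO2: 12.71·0.6725 = 8.547 t (target 8.550 t)
  K2O: 12.95·0.6805 = 8.812 t (target 8.815 t)
  SiO2: 12.71·0.3265 + 266.8·0.9950 = 269.6 t (target 269.6 t)
  MgO: 24.71·0.9851 = 24.34 t (target 24.34 t)
  TiO2: 99.73·0.9902 = 98.75 t (target 98.75 t)
Glass-mass sanity pass: net batch after ignition = 500.0 t (summing oxide targets gives 500.0 t; stated basis 500.0 t — gaps are rounding artifacts).
Adding the batch up: Σ batch = 506.4 t; LOI removed, Σ of batch·LOI: 6.387 t; as yield: glass ÷ batch → 98.74%.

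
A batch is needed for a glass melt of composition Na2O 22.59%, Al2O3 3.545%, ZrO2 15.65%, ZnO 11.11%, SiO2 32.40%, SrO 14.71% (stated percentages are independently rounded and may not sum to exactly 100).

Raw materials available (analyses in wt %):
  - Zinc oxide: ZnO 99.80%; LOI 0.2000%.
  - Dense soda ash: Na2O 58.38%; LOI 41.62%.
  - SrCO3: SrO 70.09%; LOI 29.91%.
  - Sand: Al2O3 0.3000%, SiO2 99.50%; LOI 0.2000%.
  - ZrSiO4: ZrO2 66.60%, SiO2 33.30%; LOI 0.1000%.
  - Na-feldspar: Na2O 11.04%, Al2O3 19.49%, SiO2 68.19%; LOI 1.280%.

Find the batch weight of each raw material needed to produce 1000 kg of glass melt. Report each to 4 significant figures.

Batch per 1000 kg glass melt:
  Zinc oxide: 111.3 kg
  Dense soda ash: 352.9 kg
  SrCO3: 209.9 kg
  Sand: 123.6 kg
  ZrSiO4: 235.0 kg
  Na-feldspar: 180.0 kg
Total batch = 1213 kg; LOI loss = 212.7 kg; yield = 82.46%

The whole derivation holds full precision at each step; mid-chain values appear rounded off to 4 significant digits between the steps. A single rounding yields every reported number — derived quantities are recomputed in exact precision (the six compositions, the totals, net glass mass, LOI, the yield) starting from the weights on 1000 kg of glass as they appear in problem or answer.
Per-oxide target masses for 1000 kg glass melt:
  Na2O: 22.59% × 1000 = 225.9 kg
  Al2O3: 3.545% × 1000 = 35.45 kg
  ZrO2: 15.65% × 1000 = 156.5 kg
  ZnO: 11.11% × 1000 = 111.1 kg
  SiO2: 32.40% × 1000 = 324.0 kg
  SrO: 14.71% × 1000 = 147.1 kg
Balance tally, oxide-wise, given the weights on record, relative to the basis at hand (delivered sums recover each target inside rounding margins):
  Na2O: 352.9·0.5838 + 180.0·0.1104 = 225.9 kg (target 225.9 kg)
  Al2O3: 123.6·0.003000 + 180.0·0.1949 = 35.45 kg (target 35.45 kg)
  ZrO2: 235.0·0.6660 = 156.5 kg (target 156.5 kg)
  ZnO: 111.3·0.9980 = 111.1 kg (target 111.1 kg)
  SiO2: 123.6·0.9950 + 235.0·0.3330 + 180.0·0.6819 = 324.0 kg (target 324.0 kg)
  SrO: 209.9·0.7009 = 147.1 kg (target 147.1 kg)
Glass mass check: whole batch net of LOI = 1000 kg (targets for the oxides total 1000 kg; basis as stated: 1000 kg — differing by rounding only).
Total batch = Σ batch = 1213 kg; LOI removed, Σ of batch·LOI: 212.7 kg; glass ÷ batch gives a yield of 82.46%.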